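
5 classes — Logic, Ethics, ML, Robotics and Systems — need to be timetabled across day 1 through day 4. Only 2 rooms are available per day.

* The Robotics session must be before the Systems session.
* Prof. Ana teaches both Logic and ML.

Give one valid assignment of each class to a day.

Logic=day 1; Ethics=day 2; ML=day 3; Robotics=day 1; Systems=day 2

Checking: Robotics(day 1) before Systems(day 2); Logic(day 1) != ML(day 3); max 2 per day (cap 2).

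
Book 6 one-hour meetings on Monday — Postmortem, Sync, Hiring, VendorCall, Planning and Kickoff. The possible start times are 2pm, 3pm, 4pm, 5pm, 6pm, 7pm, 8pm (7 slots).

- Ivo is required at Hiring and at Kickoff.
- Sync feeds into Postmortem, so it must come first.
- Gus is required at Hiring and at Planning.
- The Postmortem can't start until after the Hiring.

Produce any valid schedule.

Hiring -> 2pm; Planning -> 3pm; VendorCall -> 2pm; Postmortem -> 3pm; Kickoff -> 3pm; Sync -> 2pm

Checking: Sync(2pm) before Postmortem(3pm); Hiring(2pm) before Postmortem(3pm); Hiring(2pm) != Planning(3pm); Hiring(2pm) != Kickoff(3pm).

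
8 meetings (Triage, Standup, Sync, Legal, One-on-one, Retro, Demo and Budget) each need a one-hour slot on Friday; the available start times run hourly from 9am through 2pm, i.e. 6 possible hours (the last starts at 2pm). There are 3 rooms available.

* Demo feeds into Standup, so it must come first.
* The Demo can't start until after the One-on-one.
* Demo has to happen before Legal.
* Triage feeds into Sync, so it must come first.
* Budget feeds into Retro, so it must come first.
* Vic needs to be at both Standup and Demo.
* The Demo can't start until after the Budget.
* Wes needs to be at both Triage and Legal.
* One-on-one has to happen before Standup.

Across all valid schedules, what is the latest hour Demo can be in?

1pm

Precedence pushes Demo to at least 10am; downstream work caps Demo at 1pm.
Demo at 1pm is achievable: Budget -> 9am, One-on-one -> 9am, Triage -> 9am, Legal -> 2pm, Retro -> 10am, Sync -> 10am, Demo -> 1pm, Standup -> 2pm.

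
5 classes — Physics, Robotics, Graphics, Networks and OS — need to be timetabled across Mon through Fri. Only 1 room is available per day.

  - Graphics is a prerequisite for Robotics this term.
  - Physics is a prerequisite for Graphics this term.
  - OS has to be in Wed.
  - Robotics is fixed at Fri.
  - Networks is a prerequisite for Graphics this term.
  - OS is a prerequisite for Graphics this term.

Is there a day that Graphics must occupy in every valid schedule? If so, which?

Thu

OS is fixed at Wed and must come before Graphics, so Graphics is at least Thu.
Robotics is fixed at Fri and must come after Graphics, so Graphics is at most Thu.
So Graphics must be Thu.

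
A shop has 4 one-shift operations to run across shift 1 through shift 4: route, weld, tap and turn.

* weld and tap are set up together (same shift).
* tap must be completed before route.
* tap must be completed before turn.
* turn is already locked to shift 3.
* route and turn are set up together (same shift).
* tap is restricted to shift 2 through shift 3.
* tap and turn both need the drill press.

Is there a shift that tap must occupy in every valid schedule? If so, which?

shift 2

tap's window is shift 2–shift 3.
turn is fixed at shift 3, and tap can't share a shift with turn.
So tap must be shift 2.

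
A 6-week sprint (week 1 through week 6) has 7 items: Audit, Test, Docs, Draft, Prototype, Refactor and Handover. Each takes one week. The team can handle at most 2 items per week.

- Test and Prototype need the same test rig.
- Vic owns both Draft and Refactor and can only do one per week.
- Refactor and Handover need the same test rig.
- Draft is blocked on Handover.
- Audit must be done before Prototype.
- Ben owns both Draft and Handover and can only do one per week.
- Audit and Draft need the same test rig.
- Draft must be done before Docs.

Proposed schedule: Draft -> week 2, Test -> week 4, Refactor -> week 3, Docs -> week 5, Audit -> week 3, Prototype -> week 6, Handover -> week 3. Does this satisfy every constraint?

Draft must be done before Docs — holds.
Test and Prototype need the same test rig — holds.
Refactor and Handover need the same test rig — violated.
Ben owns both Draft and Handover and can only do one per week — holds.
Draft is blocked on Handover — violated.
Vic owns both Draft and Refactor and can only do one per week — holds.
Audit must be done before Prototype — holds.
Audit and Draft need the same test rig — holds.
The team can handle at most 2 items per week — violated.

Invalid. Refactor and Handover need the same test rig.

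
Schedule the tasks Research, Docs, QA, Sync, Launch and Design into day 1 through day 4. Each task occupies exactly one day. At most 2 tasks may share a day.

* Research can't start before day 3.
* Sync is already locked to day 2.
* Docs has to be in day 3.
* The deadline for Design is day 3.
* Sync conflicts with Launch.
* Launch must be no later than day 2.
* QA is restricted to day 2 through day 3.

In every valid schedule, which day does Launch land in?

day 1

Launch's window is day 1–day 2.
Sync is fixed at day 2, and Launch can't share a day with Sync.
So Launch must be day 1.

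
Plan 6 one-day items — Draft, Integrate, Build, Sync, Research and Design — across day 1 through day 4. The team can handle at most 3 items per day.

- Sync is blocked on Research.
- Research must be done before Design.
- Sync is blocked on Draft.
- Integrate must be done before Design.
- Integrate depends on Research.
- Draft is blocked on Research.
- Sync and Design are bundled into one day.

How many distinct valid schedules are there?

Splitting on Draft: it can be day 2 (12), day 3 (12). Listing each branch's schedules as (Integrate, Build, Sync, Research, Design) by day number:
Draft=day 2: (2,1,3,1,3) (2,1,4,1,4) (2,2,3,1,3) (2,2,4,1,4) (2,3,3,1,3) (2,3,4,1,4) (2,4,3,1,3) (2,4,4,1,4) (3,1,4,1,4) (3,2,4,1,4) (3,3,4,1,4) (3,4,4,1,4) — 12.
Draft=day 3: (2,1,4,1,4) (2,2,4,1,4) (2,3,4,1,4) (2,4,4,1,4) (3,1,4,1,4) (3,1,4,2,4) (3,2,4,1,4) (3,2,4,2,4) (3,3,4,1,4) (3,3,4,2,4) (3,4,4,1,4) (3,4,4,2,4) — 12.
Summing: 12 + 12 = 24.

24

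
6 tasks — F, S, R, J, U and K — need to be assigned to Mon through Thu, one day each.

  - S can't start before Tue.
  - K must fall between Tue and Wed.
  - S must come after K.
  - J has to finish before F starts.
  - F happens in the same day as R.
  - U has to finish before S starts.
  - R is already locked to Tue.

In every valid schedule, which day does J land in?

Downstream work caps J at Mon.
So J is pinned to Mon.

Mon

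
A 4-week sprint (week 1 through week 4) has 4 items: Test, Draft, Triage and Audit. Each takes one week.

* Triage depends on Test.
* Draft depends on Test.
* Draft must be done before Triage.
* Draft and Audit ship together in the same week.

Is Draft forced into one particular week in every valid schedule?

No

Draft can be week 2 (e.g. Triage=week 3, Audit=week 2, Test=week 1, Draft=week 2) or week 3 (e.g. Triage=week 4; Test=week 1; Audit=week 3; Draft=week 3).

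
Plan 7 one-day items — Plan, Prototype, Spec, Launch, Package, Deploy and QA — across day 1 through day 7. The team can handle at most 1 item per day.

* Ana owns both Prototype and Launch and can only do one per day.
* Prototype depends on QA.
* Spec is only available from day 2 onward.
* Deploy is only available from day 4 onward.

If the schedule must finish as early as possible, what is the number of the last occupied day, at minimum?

The precedence chain requires at least 2 distinct days.
With at most 1 per day and 7 work items, at least 7 days are needed.
Deploy can't be placed before day 4, so the schedule must run through at least day 4.
7 works (last occupied day: day 7): for example Package -> day 7; Prototype -> day 3; QA -> day 1; Spec -> day 2; Plan -> day 5; Deploy -> day 4; Launch -> day 6.

day 7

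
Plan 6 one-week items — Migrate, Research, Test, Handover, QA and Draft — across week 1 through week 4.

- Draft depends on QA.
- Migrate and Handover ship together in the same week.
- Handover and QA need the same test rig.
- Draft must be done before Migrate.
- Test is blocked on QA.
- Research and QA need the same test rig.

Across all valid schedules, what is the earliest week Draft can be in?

Precedence pushes Draft to at least week 2; downstream work caps Draft at week 3.
Draft at week 2 is achievable: QA -> week 1, Test -> week 2, Draft -> week 2, Migrate -> week 3, Research -> week 2, Handover -> week 3.

week 2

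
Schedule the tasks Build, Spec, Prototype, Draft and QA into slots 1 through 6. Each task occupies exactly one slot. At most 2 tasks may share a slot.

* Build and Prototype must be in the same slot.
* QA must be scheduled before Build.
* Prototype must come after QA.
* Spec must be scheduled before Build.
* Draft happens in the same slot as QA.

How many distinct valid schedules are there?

Splitting on Build: it can be 3 (2), 4 (6), 5 (12), 6 (20). Listing each branch's schedules as (Spec, Prototype, Draft, QA):
Build=3: (1,3,2,2) (2,3,1,1) — 2.
Build=4: (1,4,2,2) (1,4,3,3) (2,4,1,1) (2,4,3,3) (3,4,1,1) (3,4,2,2) — 6.
Build=5: (1,5,2,2) (1,5,3,3) (1,5,4,4) (2,5,1,1) (2,5,3,3) (2,5,4,4) (3,5,1,1) (3,5,2,2) (3,5,4,4) (4,5,1,1) (4,5,2,2) (4,5,3,3) — 12.
Build=6: (1,6,2,2) (1,6,3,3) (1,6,4,4) (1,6,5,5) (2,6,1,1) (2,6,3,3) (2,6,4,4) (2,6,5,5) (3,6,1,1) (3,6,2,2) (3,6,4,4) (3,6,5,5) (4,6,1,1) (4,6,2,2) (4,6,3,3) (4,6,5,5) (5,6,1,1) (5,6,2,2) (5,6,3,3) (5,6,4,4) — 20.
Summing: 2 + 6 + 12 + 20 = 40.

40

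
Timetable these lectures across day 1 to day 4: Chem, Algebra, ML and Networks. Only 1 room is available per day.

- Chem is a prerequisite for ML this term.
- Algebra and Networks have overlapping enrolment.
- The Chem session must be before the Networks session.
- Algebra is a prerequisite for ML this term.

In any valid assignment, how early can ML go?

day 3

Precedence pushes ML to at least day 2.
ML at day 3 is achievable: Networks -> day 4; Chem -> day 1; Algebra -> day 2; ML -> day 3.
Nothing earlier works — the conflict and capacity constraints rule out every day before day 3.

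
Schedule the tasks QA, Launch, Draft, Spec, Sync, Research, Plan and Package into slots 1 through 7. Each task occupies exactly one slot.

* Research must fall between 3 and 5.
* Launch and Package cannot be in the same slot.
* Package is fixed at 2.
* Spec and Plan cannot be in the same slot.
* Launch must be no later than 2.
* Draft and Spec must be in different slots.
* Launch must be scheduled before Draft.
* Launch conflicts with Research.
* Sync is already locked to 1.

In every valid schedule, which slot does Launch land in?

1

Launch's window is 1–2.
Package is fixed at 2, and Launch can't share a slot with Package.
So Launch must be 1.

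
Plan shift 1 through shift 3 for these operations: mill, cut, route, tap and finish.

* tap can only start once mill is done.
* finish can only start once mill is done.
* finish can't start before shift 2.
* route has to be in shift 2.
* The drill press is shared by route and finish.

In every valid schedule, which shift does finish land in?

shift 3

finish's window is shift 2–shift 3.
route is fixed at shift 2, and finish can't share a shift with route.
So finish must be shift 3.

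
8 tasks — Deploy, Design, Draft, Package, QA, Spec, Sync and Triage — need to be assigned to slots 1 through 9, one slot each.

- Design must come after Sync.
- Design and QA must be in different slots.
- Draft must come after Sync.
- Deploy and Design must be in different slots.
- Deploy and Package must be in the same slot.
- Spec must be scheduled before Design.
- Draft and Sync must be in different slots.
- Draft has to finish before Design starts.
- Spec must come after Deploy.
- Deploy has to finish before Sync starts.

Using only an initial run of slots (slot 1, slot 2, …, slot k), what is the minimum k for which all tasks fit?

The precedence chain requires at least 4 distinct slots.
4 works (last occupied slot: 4): for example Draft=3; Spec=2; Triage=1; Sync=2; Design=4; Deploy=1; QA=1; Package=1.

4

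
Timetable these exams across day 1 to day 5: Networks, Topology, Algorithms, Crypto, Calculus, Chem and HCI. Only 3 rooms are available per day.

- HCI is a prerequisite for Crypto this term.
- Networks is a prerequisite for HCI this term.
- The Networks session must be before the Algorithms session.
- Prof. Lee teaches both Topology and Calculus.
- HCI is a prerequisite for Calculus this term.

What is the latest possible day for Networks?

day 3

Downstream work caps Networks at day 3.
Networks at day 3 is achievable: Crypto=day 5, Algorithms=day 4, Topology=day 1, Calculus=day 5, Chem=day 1, HCI=day 4, Networks=day 3.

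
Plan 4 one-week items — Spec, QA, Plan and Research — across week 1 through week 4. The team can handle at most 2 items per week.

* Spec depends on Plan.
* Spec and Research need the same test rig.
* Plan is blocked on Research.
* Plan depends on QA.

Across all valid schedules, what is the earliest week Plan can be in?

Precedence pushes Plan to at least week 2; downstream work caps Plan at week 3.
Plan at week 2 is achievable: Plan in week 2; Research in week 1; Spec in week 3; QA in week 1.

week 2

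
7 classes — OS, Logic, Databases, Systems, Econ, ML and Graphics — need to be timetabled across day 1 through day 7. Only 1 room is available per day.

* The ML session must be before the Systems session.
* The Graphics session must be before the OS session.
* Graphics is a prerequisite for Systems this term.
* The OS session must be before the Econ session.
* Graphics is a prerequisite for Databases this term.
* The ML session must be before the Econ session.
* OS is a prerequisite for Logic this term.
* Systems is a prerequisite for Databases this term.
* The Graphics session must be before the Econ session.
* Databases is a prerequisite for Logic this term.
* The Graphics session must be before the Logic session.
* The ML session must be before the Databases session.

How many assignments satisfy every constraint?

22

Splitting on OS: it can be day 2 (4), day 3 (8), day 4 (6), day 5 (4). Listing each branch's schedules as (Logic, Databases, Systems, Econ, ML, Graphics) by day number:
OS=day 2: (6,5,4,7,3,1) (7,5,4,6,3,1) (7,6,4,5,3,1) (7,6,5,4,3,1) — 4.
OS=day 3: (6,5,4,7,1,2) (6,5,4,7,2,1) (7,5,4,6,1,2) (7,5,4,6,2,1) (7,6,4,5,1,2) (7,6,4,5,2,1) (7,6,5,4,1,2) (7,6,5,4,2,1) — 8.
OS=day 4: (6,5,3,7,1,2) (6,5,3,7,2,1) (7,5,3,6,1,2) (7,5,3,6,2,1) (7,6,3,5,1,2) (7,6,3,5,2,1) — 6.
OS=day 5: (6,4,3,7,1,2) (6,4,3,7,2,1) (7,4,3,6,1,2) (7,4,3,6,2,1) — 4.
Summing: 4 + 8 + 6 + 4 = 22.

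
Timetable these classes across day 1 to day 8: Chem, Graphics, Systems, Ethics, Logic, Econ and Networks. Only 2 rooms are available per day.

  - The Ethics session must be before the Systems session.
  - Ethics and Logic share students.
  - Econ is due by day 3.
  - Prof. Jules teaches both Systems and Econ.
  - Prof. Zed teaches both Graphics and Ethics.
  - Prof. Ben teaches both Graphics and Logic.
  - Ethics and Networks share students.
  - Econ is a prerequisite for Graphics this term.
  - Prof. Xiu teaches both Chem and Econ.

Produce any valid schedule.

Chem=day 3; Ethics=day 1; Systems=day 2; Networks=day 4; Econ=day 1; Logic=day 3; Graphics=day 2

Checking: Ethics(day 1) before Systems(day 2); Econ(day 1) before Graphics(day 2); Chem(day 3) != Econ(day 1); Graphics(day 2) != Ethics(day 1); Ethics(day 1) != Networks(day 4); Systems(day 2) != Econ(day 1); Ethics(day 1) != Logic(day 3); Graphics(day 2) != Logic(day 3); Econ=day 1 in [day 1,day 3]; max 2 per day (cap 2).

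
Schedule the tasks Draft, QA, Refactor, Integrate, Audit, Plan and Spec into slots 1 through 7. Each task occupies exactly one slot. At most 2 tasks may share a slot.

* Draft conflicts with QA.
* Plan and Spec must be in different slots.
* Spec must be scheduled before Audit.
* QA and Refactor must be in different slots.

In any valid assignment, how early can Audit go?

Precedence pushes Audit to at least 2.
Audit at 2 is achievable: Draft in 1; Plan in 4; Audit in 2; Refactor in 3; QA in 2; Spec in 1; Integrate in 3.

2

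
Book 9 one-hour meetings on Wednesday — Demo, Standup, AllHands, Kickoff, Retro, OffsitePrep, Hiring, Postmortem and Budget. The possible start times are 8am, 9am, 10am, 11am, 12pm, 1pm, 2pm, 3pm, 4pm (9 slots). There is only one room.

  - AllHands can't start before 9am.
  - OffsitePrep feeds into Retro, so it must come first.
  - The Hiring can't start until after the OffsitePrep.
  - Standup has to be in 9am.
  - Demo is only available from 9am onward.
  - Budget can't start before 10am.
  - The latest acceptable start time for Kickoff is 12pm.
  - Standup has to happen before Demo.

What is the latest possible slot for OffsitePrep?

2pm

Downstream work caps OffsitePrep at 3pm.
OffsitePrep at 2pm is achievable: Retro -> 3pm; Hiring -> 4pm; OffsitePrep -> 2pm; AllHands -> 12pm; Postmortem -> 1pm; Standup -> 9am; Budget -> 10am; Demo -> 11am; Kickoff -> 8am.
Nothing later works — the capacity limit rule out every slot after 2pm.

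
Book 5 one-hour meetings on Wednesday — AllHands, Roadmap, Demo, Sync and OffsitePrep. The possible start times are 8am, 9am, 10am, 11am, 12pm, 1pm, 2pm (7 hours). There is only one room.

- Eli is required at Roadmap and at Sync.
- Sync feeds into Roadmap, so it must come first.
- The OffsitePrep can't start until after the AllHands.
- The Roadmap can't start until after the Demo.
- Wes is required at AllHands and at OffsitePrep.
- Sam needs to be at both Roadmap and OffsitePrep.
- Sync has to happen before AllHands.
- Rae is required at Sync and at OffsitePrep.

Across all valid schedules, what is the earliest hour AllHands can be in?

Precedence pushes AllHands to at least 9am; downstream work caps AllHands at 1pm.
AllHands at 9am is achievable: OffsitePrep=12pm, AllHands=9am, Roadmap=11am, Demo=10am, Sync=8am.

9am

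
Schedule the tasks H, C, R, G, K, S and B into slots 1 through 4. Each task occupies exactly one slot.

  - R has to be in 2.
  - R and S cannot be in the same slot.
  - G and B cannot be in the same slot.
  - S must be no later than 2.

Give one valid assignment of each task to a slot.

R=2; B=2; S=1; C=1; G=1; K=1; H=1

Checking: R(2) != S(1); G(1) != B(2); R=2 in [2,2]; S=1 in [1,2].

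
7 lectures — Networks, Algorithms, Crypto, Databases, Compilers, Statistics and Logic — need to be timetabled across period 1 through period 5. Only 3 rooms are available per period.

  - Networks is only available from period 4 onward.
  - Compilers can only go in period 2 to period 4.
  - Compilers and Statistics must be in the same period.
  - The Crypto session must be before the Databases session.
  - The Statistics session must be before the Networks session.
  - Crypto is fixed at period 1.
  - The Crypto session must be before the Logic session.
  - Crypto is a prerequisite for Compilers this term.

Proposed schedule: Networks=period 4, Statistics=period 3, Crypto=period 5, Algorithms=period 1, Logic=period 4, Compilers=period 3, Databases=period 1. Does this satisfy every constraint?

Networks is only available from period 4 onward — holds.
The Crypto session must be before the Databases session — violated.
Only 3 rooms are available per period — holds.
The Crypto session must be before the Logic session — violated.
Compilers can only go in period 2 to period 4 — holds.
Crypto is a prerequisite for Compilers this term — violated.
Crypto is fixed at period 1 — violated.
Compilers and Statistics must be in the same period — holds.
The Statistics session must be before the Networks session — holds.

Invalid. The Crypto session must be before the Databases session.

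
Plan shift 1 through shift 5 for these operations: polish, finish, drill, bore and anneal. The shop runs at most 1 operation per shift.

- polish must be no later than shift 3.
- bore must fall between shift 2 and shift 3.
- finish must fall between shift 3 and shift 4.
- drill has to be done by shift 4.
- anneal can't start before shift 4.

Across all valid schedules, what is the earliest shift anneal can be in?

Anneal is available from shift 4.
anneal at shift 5 is achievable: polish -> shift 1; bore -> shift 2; drill -> shift 4; finish -> shift 3; anneal -> shift 5.
Nothing earlier works — the capacity limit rule out every shift before shift 5.

shift 5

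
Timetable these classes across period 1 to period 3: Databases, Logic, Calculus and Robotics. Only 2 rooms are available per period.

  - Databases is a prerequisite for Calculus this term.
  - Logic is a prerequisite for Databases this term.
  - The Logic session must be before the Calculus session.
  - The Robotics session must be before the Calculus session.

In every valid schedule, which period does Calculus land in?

Precedence pushes Calculus to at least period 3.
So Calculus is pinned to period 3.

period 3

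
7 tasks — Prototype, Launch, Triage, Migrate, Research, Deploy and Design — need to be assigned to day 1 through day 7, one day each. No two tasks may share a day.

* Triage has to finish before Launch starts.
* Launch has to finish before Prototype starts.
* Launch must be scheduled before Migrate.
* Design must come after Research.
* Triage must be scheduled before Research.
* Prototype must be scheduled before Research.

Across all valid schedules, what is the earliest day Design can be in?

day 5

Precedence pushes Design to at least day 5.
Design at day 5 is achievable: Launch in day 2, Deploy in day 7, Prototype in day 3, Migrate in day 6, Design in day 5, Triage in day 1, Research in day 4.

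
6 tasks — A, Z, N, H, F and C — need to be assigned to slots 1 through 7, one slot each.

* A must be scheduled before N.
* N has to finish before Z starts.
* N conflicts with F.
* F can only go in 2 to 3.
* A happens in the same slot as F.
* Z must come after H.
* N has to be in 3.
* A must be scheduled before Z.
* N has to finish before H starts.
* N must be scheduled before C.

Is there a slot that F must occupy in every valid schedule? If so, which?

2

F's window is 2–3.
N is fixed at 3, and F can't share a slot with N.
So F must be 2.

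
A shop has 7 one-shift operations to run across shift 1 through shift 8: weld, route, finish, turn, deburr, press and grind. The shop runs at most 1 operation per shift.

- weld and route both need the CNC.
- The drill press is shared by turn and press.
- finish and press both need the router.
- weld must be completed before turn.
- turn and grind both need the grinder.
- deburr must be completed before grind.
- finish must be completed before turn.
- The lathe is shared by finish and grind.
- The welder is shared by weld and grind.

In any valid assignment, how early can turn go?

Precedence pushes turn to at least shift 2.
turn at shift 3 is achievable: grind=shift 5; finish=shift 2; weld=shift 1; route=shift 6; turn=shift 3; deburr=shift 4; press=shift 7.
Nothing earlier works — the conflict and capacity constraints rule out every shift before shift 3.

shift 3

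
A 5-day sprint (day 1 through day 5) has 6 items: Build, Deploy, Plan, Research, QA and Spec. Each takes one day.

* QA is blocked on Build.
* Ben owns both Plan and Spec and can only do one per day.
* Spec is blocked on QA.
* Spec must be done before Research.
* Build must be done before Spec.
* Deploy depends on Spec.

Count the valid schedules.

28

Splitting on Build: it can be day 1 (24), day 2 (4). Listing each branch's schedules as (Deploy, Plan, Research, QA, Spec) by day number:
Build=day 1: (4,1,4,2,3) (4,1,5,2,3) (4,2,4,2,3) (4,2,5,2,3) (4,4,4,2,3) (4,4,5,2,3) (4,5,4,2,3) (4,5,5,2,3) (5,1,4,2,3) (5,1,5,2,3) (5,1,5,2,4) (5,1,5,3,4) (5,2,4,2,3) (5,2,5,2,3) (5,2,5,2,4) (5,2,5,3,4) (5,3,5,2,4) (5,3,5,3,4) (5,4,4,2,3) (5,4,5,2,3) (5,5,4,2,3) (5,5,5,2,3) (5,5,5,2,4) (5,5,5,3,4) — 24.
Build=day 2: (5,1,5,3,4) (5,2,5,3,4) (5,3,5,3,4) (5,5,5,3,4) — 4.
Summing: 24 + 4 = 28.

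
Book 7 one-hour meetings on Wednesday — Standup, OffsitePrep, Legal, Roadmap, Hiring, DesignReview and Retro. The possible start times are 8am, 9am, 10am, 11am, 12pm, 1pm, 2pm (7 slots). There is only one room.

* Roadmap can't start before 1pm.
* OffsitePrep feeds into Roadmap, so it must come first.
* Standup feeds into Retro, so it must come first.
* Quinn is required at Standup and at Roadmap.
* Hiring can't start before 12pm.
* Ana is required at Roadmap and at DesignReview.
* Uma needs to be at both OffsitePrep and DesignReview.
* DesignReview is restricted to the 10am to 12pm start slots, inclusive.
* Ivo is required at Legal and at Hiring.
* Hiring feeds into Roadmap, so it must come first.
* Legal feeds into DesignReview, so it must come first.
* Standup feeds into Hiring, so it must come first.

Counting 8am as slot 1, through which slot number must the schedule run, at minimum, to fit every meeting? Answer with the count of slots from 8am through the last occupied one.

The precedence chain requires at least 3 distinct slots.
With at most 1 per slot and 7 meetings, at least 7 slots are needed.
Roadmap can't be placed before 1pm — that is slot 6 counting from 8am — so the schedule must run through at least 6 slots.
7 works (last occupied slot: 2pm): for example OffsitePrep=11am, Retro=2pm, Legal=9am, DesignReview=10am, Hiring=12pm, Standup=8am, Roadmap=1pm.

7 slots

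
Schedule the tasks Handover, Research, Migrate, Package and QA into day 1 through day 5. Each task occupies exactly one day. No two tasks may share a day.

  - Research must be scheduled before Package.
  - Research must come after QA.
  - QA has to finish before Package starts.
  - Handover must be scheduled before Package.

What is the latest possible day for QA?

Downstream work caps QA at day 3.
QA at day 3 is achievable: Research in day 4, Handover in day 1, QA in day 3, Package in day 5, Migrate in day 2.

day 3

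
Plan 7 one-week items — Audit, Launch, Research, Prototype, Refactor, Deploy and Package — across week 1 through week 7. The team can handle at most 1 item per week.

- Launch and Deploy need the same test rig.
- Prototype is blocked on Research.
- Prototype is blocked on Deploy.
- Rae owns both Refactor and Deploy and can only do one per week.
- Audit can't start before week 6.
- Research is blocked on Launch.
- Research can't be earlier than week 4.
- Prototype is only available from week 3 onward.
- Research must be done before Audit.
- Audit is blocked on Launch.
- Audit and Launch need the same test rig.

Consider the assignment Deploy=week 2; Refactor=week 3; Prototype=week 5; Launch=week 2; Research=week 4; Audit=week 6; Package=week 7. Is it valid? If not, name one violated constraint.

No. Launch and Deploy need the same test rig is not satisfied.

Prototype is only available from week 3 onward — holds.
Audit can't start before week 6 — holds.
Rae owns both Refactor and Deploy and can only do one per week — holds.
Launch and Deploy need the same test rig — violated.
Prototype is blocked on Research — holds.
Prototype is blocked on Deploy — holds.
Audit and Launch need the same test rig — holds.
Audit is blocked on Launch — holds.
Research must be done before Audit — holds.
The team can handle at most 1 item per week — violated.
Research can't be earlier than week 4 — holds.
Research is blocked on Launch — holds.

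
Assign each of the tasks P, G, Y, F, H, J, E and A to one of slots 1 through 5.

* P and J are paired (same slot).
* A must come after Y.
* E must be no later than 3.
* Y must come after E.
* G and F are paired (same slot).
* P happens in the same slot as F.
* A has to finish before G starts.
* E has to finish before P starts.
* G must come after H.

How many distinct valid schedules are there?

19

Splitting on P: it can be 4 (3), 5 (16). Listing each branch's schedules as (G, Y, F, H, J, E, A):
P=4: (4,2,4,1,4,1,3) (4,2,4,2,4,1,3) (4,2,4,3,4,1,3) — 3.
P=5: (5,2,5,1,5,1,3) (5,2,5,1,5,1,4) (5,2,5,2,5,1,3) (5,2,5,2,5,1,4) (5,2,5,3,5,1,3) (5,2,5,3,5,1,4) (5,2,5,4,5,1,3) (5,2,5,4,5,1,4) (5,3,5,1,5,1,4) (5,3,5,1,5,2,4) (5,3,5,2,5,1,4) (5,3,5,2,5,2,4) (5,3,5,3,5,1,4) (5,3,5,3,5,2,4) (5,3,5,4,5,1,4) (5,3,5,4,5,2,4) — 16.
Summing: 3 + 16 = 19.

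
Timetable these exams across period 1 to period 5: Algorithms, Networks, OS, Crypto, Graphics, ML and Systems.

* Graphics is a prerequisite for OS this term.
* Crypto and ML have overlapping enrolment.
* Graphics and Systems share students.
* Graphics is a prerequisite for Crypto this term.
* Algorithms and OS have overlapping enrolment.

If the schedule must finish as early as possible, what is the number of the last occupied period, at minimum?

The precedence chain requires at least 2 distinct periods.
2 works (last occupied period: period 2): for example Systems=period 2, OS=period 2, ML=period 1, Algorithms=period 1, Crypto=period 2, Graphics=period 1, Networks=period 1.

period 2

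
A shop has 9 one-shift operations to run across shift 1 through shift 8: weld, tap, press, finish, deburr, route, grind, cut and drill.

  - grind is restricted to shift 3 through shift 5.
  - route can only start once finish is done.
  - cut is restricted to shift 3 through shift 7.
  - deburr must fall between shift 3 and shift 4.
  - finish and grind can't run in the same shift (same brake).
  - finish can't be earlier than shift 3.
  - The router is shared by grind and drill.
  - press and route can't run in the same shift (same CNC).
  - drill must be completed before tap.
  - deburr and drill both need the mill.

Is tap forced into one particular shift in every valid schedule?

tap can be shift 2 (e.g. drill -> shift 1; weld -> shift 1; grind -> shift 3; press -> shift 1; deburr -> shift 3; finish -> shift 4; route -> shift 5; tap -> shift 2; cut -> shift 3) or shift 3 (e.g. drill=shift 1, route=shift 5, tap=shift 3, cut=shift 3, finish=shift 4, grind=shift 3, deburr=shift 3, weld=shift 1, press=shift 1).

No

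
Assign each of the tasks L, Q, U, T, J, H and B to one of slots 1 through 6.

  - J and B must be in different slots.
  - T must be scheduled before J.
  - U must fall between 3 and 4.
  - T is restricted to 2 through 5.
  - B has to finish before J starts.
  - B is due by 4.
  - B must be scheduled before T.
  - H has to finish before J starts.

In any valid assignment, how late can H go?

5

Downstream work caps H at 5.
H at 5 is achievable: T in 2, Q in 1, H in 5, U in 3, B in 1, L in 1, J in 6.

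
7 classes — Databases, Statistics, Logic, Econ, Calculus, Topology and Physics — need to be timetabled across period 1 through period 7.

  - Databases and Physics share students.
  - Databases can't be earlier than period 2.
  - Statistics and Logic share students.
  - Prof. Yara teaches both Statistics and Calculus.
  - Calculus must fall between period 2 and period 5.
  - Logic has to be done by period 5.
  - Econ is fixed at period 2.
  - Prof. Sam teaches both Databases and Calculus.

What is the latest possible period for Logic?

period 5

Logic's own window allows nothing later than period 5.
Logic at period 5 is achievable: Statistics -> period 1, Databases -> period 3, Physics -> period 1, Calculus -> period 2, Econ -> period 2, Logic -> period 5, Topology -> period 1.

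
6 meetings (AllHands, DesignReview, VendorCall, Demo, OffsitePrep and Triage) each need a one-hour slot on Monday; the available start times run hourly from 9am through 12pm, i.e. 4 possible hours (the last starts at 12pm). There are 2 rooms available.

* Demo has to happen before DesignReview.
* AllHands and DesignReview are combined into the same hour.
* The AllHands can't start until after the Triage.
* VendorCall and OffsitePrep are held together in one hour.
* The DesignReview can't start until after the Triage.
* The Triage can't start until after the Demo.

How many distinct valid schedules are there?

4

Enumerating: DesignReview -> 11am, Demo -> 9am, AllHands -> 11am, VendorCall -> 12pm, OffsitePrep -> 12pm, Triage -> 10am | VendorCall=11am, Demo=9am, AllHands=12pm, OffsitePrep=11am, DesignReview=12pm, Triage=10am | DesignReview -> 12pm; VendorCall -> 10am; Demo -> 9am; Triage -> 11am; OffsitePrep -> 10am; AllHands -> 12pm | AllHands in 12pm, VendorCall in 9am, DesignReview in 12pm, Triage in 11am, Demo in 10am, OffsitePrep in 9am.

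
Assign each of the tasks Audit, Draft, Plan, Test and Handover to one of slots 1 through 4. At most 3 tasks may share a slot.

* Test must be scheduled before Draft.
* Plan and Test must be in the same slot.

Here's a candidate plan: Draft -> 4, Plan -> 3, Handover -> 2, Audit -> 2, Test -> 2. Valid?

Plan and Test must be in the same slot — violated.
Test must be scheduled before Draft — holds.
At most 3 tasks may share a slot — holds.

No — it violates: Plan and Test must be in the same slot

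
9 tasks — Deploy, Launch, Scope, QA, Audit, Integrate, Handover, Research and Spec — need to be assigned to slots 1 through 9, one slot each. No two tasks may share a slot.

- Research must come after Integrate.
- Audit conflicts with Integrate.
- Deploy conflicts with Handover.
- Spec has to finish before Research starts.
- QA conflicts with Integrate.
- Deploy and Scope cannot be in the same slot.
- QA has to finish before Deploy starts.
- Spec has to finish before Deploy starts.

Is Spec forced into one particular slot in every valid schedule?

No

Spec can be 1 (e.g. Deploy in 3, Spec in 1, Integrate in 4, Audit in 8, Research in 5, Launch in 6, Scope in 7, Handover in 9, QA in 2) or 2 (e.g. Research in 5, Launch in 6, Integrate in 4, Deploy in 3, Audit in 8, Scope in 7, Handover in 9, Spec in 2, QA in 1).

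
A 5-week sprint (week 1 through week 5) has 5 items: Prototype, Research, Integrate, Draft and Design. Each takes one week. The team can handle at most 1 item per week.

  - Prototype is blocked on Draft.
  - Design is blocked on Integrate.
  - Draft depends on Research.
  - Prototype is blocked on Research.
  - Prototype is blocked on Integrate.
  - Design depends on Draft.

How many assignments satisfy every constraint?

Splitting on Prototype: it can be week 4 (3), week 5 (3). Listing each branch's schedules as (Research, Integrate, Draft, Design) by week number:
Prototype=week 4: (1,2,3,5) (1,3,2,5) (2,1,3,5) — 3.
Prototype=week 5: (1,2,3,4) (1,3,2,4) (2,1,3,4) — 3.
Summing: 3 + 3 = 6.

6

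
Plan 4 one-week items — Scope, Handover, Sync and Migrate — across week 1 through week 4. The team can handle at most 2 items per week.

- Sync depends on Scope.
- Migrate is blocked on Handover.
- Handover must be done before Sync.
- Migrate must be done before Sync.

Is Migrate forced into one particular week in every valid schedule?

Migrate can be week 2 (e.g. Migrate=week 2, Sync=week 3, Handover=week 1, Scope=week 1) or week 3 (e.g. Sync=week 4; Scope=week 1; Handover=week 1; Migrate=week 3).

No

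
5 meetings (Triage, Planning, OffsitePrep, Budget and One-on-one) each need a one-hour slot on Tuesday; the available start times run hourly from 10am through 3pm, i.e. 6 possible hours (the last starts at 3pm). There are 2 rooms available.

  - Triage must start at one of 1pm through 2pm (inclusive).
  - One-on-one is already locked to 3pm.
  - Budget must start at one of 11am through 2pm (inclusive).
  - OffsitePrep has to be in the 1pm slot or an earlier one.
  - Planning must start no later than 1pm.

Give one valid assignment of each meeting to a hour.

One-on-one in 3pm, OffsitePrep in 10am, Triage in 1pm, Planning in 10am, Budget in 11am

Checking: Triage=1pm in [1pm,2pm]; OffsitePrep=10am in [10am,1pm]; Budget=11am in [11am,2pm]; Planning=10am in [10am,1pm]; One-on-one=3pm in [3pm,3pm]; max 2 per hour (cap 2).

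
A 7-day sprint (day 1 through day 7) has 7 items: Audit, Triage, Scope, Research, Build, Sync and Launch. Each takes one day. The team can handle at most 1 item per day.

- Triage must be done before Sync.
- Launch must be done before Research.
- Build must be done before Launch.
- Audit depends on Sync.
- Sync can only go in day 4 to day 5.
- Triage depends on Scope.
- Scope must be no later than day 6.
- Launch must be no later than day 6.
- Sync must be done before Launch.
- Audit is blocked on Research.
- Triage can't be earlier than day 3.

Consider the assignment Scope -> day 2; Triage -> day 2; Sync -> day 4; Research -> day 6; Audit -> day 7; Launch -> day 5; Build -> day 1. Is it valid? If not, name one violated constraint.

No — it violates: Triage can't be earlier than day 3

Audit depends on Sync — holds.
Launch must be no later than day 6 — holds.
Sync can only go in day 4 to day 5 — holds.
Triage must be done before Sync — holds.
Launch must be done before Research — holds.
Triage can't be earlier than day 3 — violated.
Build must be done before Launch — holds.
The team can handle at most 1 item per day — violated.
Triage depends on Scope — violated.
Scope must be no later than day 6 — holds.
Audit is blocked on Research — holds.
Sync must be done before Launch — holds.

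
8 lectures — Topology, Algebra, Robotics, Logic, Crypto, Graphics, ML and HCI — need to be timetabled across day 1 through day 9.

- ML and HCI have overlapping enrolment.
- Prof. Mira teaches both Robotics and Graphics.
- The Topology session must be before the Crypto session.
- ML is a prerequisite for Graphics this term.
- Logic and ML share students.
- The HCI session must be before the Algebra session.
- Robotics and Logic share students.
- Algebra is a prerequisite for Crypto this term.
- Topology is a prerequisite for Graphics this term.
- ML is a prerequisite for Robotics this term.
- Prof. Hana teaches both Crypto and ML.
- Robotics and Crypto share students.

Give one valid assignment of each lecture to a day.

ML -> day 2; Topology -> day 1; Graphics -> day 3; Algebra -> day 2; Robotics -> day 4; Crypto -> day 3; Logic -> day 1; HCI -> day 1

Checking: Algebra(day 2) before Crypto(day 3); ML(day 2) before Graphics(day 3); HCI(day 1) before Algebra(day 2); Topology(day 1) before Crypto(day 3); Topology(day 1) before Graphics(day 3); ML(day 2) before Robotics(day 4); Crypto(day 3) != ML(day 2); Robotics(day 4) != Crypto(day 3); Robotics(day 4) != Graphics(day 3); ML(day 2) != HCI(day 1); Logic(day 1) != ML(day 2); Robotics(day 4) != Logic(day 1).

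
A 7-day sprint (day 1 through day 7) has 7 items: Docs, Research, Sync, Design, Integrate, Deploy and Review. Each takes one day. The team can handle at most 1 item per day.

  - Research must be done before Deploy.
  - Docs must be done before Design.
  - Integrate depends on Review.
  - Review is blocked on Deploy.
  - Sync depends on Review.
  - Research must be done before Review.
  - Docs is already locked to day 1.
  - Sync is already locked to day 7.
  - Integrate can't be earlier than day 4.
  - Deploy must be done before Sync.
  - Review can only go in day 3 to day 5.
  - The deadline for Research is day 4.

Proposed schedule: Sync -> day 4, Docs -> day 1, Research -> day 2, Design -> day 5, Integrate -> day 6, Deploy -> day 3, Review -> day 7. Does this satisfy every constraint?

Review is blocked on Deploy — holds.
Docs is already locked to day 1 — holds.
The team can handle at most 1 item per day — holds.
Sync is already locked to day 7 — violated.
Docs must be done before Design — holds.
Sync depends on Review — violated.
Integrate can't be earlier than day 4 — holds.
Integrate depends on Review — violated.
The deadline for Research is day 4 — holds.
Deploy must be done before Sync — holds.
Research must be done before Review — holds.
Research must be done before Deploy — holds.
Review can only go in day 3 to day 5 — violated.

Invalid. Sync depends on Review.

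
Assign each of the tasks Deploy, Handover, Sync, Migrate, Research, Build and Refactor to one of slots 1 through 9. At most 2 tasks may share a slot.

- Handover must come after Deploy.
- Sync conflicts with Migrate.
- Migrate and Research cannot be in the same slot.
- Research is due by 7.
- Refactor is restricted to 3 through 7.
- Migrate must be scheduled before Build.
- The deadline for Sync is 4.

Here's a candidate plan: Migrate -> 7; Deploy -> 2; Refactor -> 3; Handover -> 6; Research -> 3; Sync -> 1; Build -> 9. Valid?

Valid

The deadline for Sync is 4 — holds.
At most 2 tasks may share a slot — holds.
Migrate must be scheduled before Build — holds.
Migrate and Research cannot be in the same slot — holds.
Handover must come after Deploy — holds.
Refactor is restricted to 3 through 7 — holds.
Sync conflicts with Migrate — holds.
Research is due by 7 — holds.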